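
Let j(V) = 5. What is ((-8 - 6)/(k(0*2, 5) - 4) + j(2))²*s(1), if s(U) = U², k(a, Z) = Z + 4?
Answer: 121/25 ≈ 4.8400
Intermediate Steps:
k(a, Z) = 4 + Z
((-8 - 6)/(k(0*2, 5) - 4) + j(2))²*s(1) = ((-8 - 6)/((4 + 5) - 4) + 5)²*1² = (-14/(9 - 4) + 5)²*1 = (-14/5 + 5)²*1 = (11/5)²*1 = (121/25)*1 = 121/25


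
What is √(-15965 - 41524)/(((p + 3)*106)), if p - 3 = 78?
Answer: I*√57489/8904 ≈ 0.026928*I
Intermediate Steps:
p = 81 (p = 3 + 78 = 81)
√(-15965 - 41524)/(((p + 3)*106)) = √(-15965 - 41524)/(((81 + 3)*106)) = √(-57489)/((84*106)) = (I*√57489)/8904 = (I*√57489)*(1/8904) = I*√57489/8904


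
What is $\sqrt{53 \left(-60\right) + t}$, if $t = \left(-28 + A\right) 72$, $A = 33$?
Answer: $2 i \sqrt{705} \approx 53.104 i$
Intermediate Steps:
$t = 360$ ($t = \left(-28 + 33\right) 72 = 5 \cdot 72 = 360$)
$\sqrt{53 \left(-60\right) + t} = \sqrt{53 \left(-60\right) + 360} = \sqrt{-3180 + 360} = \sqrt{-2820} = 2 i \sqrt{705}$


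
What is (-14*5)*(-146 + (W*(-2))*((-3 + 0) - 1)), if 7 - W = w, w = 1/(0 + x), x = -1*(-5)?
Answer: 6412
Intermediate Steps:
x = 5
w = ⅕ (w = 1/(0 + 5) = 1/5 = ⅕ ≈ 0.20000)
W = 34/5 (W = 7 - 1*⅕ = 7 - ⅕ = 34/5 ≈ 6.8000)
(-14*5)*(-146 + (W*(-2))*((-3 + 0) - 1)) = (-14*5)*(-146 + ((34/5)*(-2))*((-3 + 0) - 1)) = -70*(-146 - 68*(-3 - 1)/5) = -70*(-146 - 68/5*(-4)) = -70*(-146 + 272/5) = -70*(-458/5) = 6412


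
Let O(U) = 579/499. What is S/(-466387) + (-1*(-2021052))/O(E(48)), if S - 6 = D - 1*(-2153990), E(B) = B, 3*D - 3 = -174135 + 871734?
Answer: 156784071794002/90012691 ≈ 1.7418e+6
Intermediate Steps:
D = 232534 (D = 1 + (-174135 + 871734)/3 = 1 + (⅓)*697599 = 1 + 232533 = 232534)
S = 2386530 (S = 6 + (232534 - 1*(-2153990)) = 6 + (232534 + 2153990) = 6 + 2386524 = 2386530)
O(U) = 579/499 (O(U) = 579*(1/499) = 579/499)
S/(-466387) + (-1*(-2021052))/O(E(48)) = 2386530/(-466387) + (-1*(-2021052))/(579/499) = 2386530*(-1/466387) + 2021052*(499/579) = -2386530/466387 + 336168316/193 = 156784071794002/90012691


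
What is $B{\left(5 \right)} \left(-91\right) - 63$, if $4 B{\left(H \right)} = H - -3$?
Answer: $-245$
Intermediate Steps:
$B{\left(H \right)} = \frac{3}{4} + \frac{H}{4}$ ($B{\left(H \right)} = \frac{H - -3}{4} = \frac{H + 3}{4} = \frac{3 + H}{4} = \frac{3}{4} + \frac{H}{4}$)
$B{\left(5 \right)} \left(-91\right) - 63 = \left(\frac{3}{4} + \frac{1}{4} \cdot 5\right) \left(-91\right) - 63 = \left(\frac{3}{4} + \frac{5}{4}\right) \left(-91\right) - 63 = 2 \left(-91\right) - 63 = -182 - 63 = -245$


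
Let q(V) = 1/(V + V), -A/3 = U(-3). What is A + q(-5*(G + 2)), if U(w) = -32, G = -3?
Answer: 961/10 ≈ 96.100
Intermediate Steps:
A = 96 (A = -3*(-32) = 96)
q(V) = 1/(2*V)
A + q(-5*(G + 2)) = 96 + 1/(2*((-5*(-3 + 2)))) = 96 + 1/(2*((-5*(-1)))) = 96 + (½)/5 = 96 + (½)*(⅕) = 96 + ⅒ = 961/10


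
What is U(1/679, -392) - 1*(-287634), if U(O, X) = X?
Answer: 287242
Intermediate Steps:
U(1/679, -392) - 1*(-287634) = -392 - 1*(-287634) = -392 + 287634 = 287242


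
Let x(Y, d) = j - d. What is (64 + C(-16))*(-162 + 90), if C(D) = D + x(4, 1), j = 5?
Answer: -3744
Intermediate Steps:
x(Y, d) = 5 - d
C(D) = 4 + D (C(D) = D + (5 - 1*1) = D + (5 - 1) = D + 4 = 4 + D)
(64 + C(-16))*(-162 + 90) = (64 + (4 - 16))*(-162 + 90) = (64 - 12)*(-72) = 52*(-72) = -3744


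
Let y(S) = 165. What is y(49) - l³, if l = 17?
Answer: -4748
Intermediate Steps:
y(49) - l³ = 165 - 1*17³ = 165 - 1*4913 = 165 - 4913 = -4748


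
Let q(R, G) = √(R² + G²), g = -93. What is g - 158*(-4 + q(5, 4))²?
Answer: -9099 + 1264*√41 ≈ -1005.5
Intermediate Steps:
q(R, G) = √(G² + R²)
g - 158*(-4 + q(5, 4))² = -93 - 158*(-4 + √(4² + 5²))² = -93 - 158*(-4 + √(16 + 25))² = -93 - 158*(-4 + √41)²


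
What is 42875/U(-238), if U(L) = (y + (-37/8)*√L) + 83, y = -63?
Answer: 27440000/175711 + 6345500*I*√238/175711 ≈ 156.17 + 557.13*I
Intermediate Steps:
U(L) = 20 - 37*√L/8 (U(L) = (-63 + (-37/8)*√L) + 83 = (-63 + (-37*⅛)*√L) + 83 = (-63 - 37*√L/8) + 83 = 20 - 37*√L/8)
42875/U(-238) = 42875/(20 - 37*I*√238/8)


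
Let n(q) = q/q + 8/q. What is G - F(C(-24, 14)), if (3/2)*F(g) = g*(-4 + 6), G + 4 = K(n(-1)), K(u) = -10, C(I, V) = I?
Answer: 18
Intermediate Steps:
n(q) = 1 + 8/q
G = -14 (G = -4 - 10 = -14)
F(g) = 4*g/3 (F(g) = 2*(g*(-4 + 6))/3 = 2*(g*2)/3 = 2*(2*g)/3 = 4*g/3)
G - F(C(-24, 14)) = -14 - 4*(-24)/3 = -14 - 1*(-32) = -14 + 32 = 18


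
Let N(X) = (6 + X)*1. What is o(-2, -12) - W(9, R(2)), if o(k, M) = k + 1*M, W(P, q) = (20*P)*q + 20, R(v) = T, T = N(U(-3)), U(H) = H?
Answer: -574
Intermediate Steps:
N(X) = 6 + X
T = 3 (T = 6 - 3 = 3)
R(v) = 3
W(P, q) = 20 + 20*P*q (W(P, q) = 20*P*q + 20 = 20 + 20*P*q)
o(k, M) = M + k (o(k, M) = k + M = M + k)
o(-2, -12) - W(9, R(2)) = (-12 - 2) - (20 + 20*9*3) = -14 - (20 + 540) = -14 - 1*560 = -14 - 560 = -574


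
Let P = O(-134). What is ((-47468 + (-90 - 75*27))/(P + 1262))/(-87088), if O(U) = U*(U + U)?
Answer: 49583/3237409312 ≈ 1.5316e-5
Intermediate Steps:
O(U) = 2*U**2 (O(U) = U*(2*U) = 2*U**2)
P = 35912 (P = 2*(-134)**2 = 2*17956 = 35912)
((-47468 + (-90 - 75*27))/(P + 1262))/(-87088) = ((-47468 + (-90 - 75*27))/(35912 + 1262))/(-87088) = ((-47468 + (-90 - 2025))/37174)*(-1/87088) = ((-47468 - 2115)*(1/37174))*(-1/87088) = -49583*1/37174*(-1/87088) = -49583/37174*(-1/87088) = 49583/3237409312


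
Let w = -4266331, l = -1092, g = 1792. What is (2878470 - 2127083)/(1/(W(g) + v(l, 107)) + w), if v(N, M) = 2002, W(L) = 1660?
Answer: -2751579194/15623304121 ≈ -0.17612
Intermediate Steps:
(2878470 - 2127083)/(1/(W(g) + v(l, 107)) + w) = (2878470 - 2127083)/(1/(1660 + 2002) - 4266331) = 751387/(1/3662 - 4266331) = 751387/(-15623304121/3662) = 751387*(-3662/15623304121) = -2751579194/15623304121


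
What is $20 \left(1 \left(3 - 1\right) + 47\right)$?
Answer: $980$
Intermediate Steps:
$20 \left(1 \left(3 - 1\right) + 47\right) = 20 \left(1 \cdot 2 + 47\right) = 20 \left(2 + 47\right) = 20 \cdot 49 = 980$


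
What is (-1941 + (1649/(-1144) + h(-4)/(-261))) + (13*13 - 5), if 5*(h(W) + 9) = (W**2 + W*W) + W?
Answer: -2655051337/1492920 ≈ -1778.4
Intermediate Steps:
h(W) = -9 + W/5 + 2*W**2/5 (h(W) = -9 + ((W**2 + W*W) + W)/5 = -9 + ((W**2 + W**2) + W)/5 = -9 + (2*W**2 + W)/5 = -9 + (W + 2*W**2)/5 = -9 + (W/5 + 2*W**2/5) = -9 + W/5 + 2*W**2/5)
(-1941 + (1649/(-1144) + h(-4)/(-261))) + (13*13 - 5) = (-1941 + (1649/(-1144) + (-9 + (1/5)*(-4) + (2/5)*(-4)**2)/(-261))) + (13*13 - 5) = (-1941 + (1649*(-1/1144) + (-9 - 4/5 + (2/5)*16)*(-1/261))) + (169 - 5) = (-1941 + (-1649/1144 + (-9 - 4/5 + 32/5)*(-1/261))) + 164 = (-1941 + (-1649/1144 - 17/5*(-1/261))) + 164 = (-1941 + (-1649/1144 + 17/1305)) + 164 = (-1941 - 2132497/1492920) + 164 = -2899890217/1492920 + 164 = -2655051337/1492920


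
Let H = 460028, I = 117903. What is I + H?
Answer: 577931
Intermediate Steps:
I + H = 117903 + 460028 = 577931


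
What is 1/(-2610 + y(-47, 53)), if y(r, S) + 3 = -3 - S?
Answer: -1/2669 ≈ -0.00037467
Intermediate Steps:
y(r, S) = -6 - S (y(r, S) = -3 + (-3 - S) = -6 - S)
1/(-2610 + y(-47, 53)) = 1/(-2610 + (-6 - 1*53)) = 1/(-2610 + (-6 - 53)) = 1/(-2610 - 59) = 1/(-2669) = -1/2669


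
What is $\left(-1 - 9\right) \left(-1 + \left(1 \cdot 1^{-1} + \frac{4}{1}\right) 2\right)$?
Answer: $-90$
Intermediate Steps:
$\left(-1 - 9\right) \left(-1 + \left(1 \cdot 1^{-1} + \frac{4}{1}\right) 2\right) = - 10 \left(-1 + \left(1 \cdot 1 + 4 \cdot 1\right) 2\right) = - 10 \left(-1 + \left(1 + 4\right) 2\right) = - 10 \left(-1 + 5 \cdot 2\right) = - 10 \left(-1 + 10\right) = \left(-10\right) 9 = -90$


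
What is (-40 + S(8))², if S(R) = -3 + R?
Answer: 1225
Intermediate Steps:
(-40 + S(8))² = (-40 + (-3 + 8))² = (-40 + 5)² = (-35)² = 1225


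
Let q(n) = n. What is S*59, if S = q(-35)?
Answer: -2065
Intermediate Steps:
S = -35
S*59 = -35*59 = -2065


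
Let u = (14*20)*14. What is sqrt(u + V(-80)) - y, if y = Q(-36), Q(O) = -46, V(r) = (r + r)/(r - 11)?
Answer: 46 + 4*sqrt(2029755)/91 ≈ 108.62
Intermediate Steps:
V(r) = 2*r/(-11 + r) (V(r) = (2*r)/(-11 + r) = 2*r/(-11 + r))
y = -46
u = 3920 (u = 280*14 = 3920)
sqrt(u + V(-80)) - y = sqrt(3920 + 2*(-80)/(-11 - 80)) - 1*(-46) = sqrt(3920 + 2*(-80)/(-91)) + 46 = sqrt(3920 + 2*(-80)*(-1/91)) + 46 = sqrt(3920 + 160/91) + 46 = sqrt(356880/91) + 46 = 4*sqrt(2029755)/91 + 46 = 46 + 4*sqrt(2029755)/91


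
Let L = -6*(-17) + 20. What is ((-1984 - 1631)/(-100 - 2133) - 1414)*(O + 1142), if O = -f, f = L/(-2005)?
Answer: -7221779783704/4477165 ≈ -1.6130e+6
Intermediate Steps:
L = 122 (L = 102 + 20 = 122)
f = -122/2005 (f = 122/(-2005) = 122*(-1/2005) = -122/2005 ≈ -0.060848)
O = 122/2005 (O = -1*(-122/2005) = 122/2005 ≈ 0.060848)
((-1984 - 1631)/(-100 - 2133) - 1414)*(O + 1142) = ((-1984 - 1631)/(-100 - 2133) - 1414)*(122/2005 + 1142) = (-3615/(-2233) - 1414)*(2289832/2005) = (-3615*(-1/2233) - 1414)*(2289832/2005) = (3615/2233 - 1414)*(2289832/2005) = -3153847/2233*2289832/2005 = -7221779783704/4477165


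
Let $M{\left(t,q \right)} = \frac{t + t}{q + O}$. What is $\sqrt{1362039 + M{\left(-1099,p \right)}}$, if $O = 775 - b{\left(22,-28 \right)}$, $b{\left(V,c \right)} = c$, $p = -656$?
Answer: $\frac{\sqrt{600652605}}{21} \approx 1167.1$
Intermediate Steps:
$O = 803$ ($O = 775 - -28 = 775 + 28 = 803$)
$M{\left(t,q \right)} = \frac{2 t}{803 + q}$ ($M{\left(t,q \right)} = \frac{t + t}{q + 803} = \frac{2 t}{803 + q}$)
$\sqrt{1362039 + M{\left(-1099,p \right)}} = \sqrt{1362039 + 2 \left(-1099\right) \frac{1}{803 - 656}} = \sqrt{1362039 + 2 \left(-1099\right) \frac{1}{147}} = \sqrt{1362039 - \frac{314}{21}} = \sqrt{\frac{28602505}{21}} = \frac{\sqrt{600652605}}{21}$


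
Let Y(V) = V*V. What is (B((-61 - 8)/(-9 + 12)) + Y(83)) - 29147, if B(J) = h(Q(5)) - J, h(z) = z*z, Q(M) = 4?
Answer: -22219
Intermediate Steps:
Y(V) = V²
h(z) = z²
B(J) = 16 - J (B(J) = 4² - J = 16 - J)
(B((-61 - 8)/(-9 + 12)) + Y(83)) - 29147 = ((16 - (-61 - 8)/(-9 + 12)) + 83²) - 29147 = ((16 - (-69)/3) + 6889) - 29147 = ((16 - 1*(-23)) + 6889) - 29147 = ((16 + 23) + 6889) - 29147 = (39 + 6889) - 29147 = 6928 - 29147 = -22219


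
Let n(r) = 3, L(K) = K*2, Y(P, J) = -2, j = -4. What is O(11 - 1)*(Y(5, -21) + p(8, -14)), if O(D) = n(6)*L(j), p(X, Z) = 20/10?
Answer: 0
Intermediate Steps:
L(K) = 2*K
p(X, Z) = 2 (p(X, Z) = 20*(⅒) = 2)
O(D) = -24 (O(D) = 3*(2*(-4)) = 3*(-8) = -24)
O(11 - 1)*(Y(5, -21) + p(8, -14)) = -24*(-2 + 2) = -24*0 = 0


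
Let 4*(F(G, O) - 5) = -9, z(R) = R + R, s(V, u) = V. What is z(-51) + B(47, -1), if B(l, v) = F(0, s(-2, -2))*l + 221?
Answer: 993/4 ≈ 248.25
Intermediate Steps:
z(R) = 2*R
F(G, O) = 11/4 (F(G, O) = 5 + (¼)*(-9) = 5 - 9/4 = 11/4)
B(l, v) = 221 + 11*l/4 (B(l, v) = 11*l/4 + 221 = 221 + 11*l/4)
z(-51) + B(47, -1) = 2*(-51) + (221 + (11/4)*47) = -102 + (221 + 517/4) = -102 + 1401/4 = 993/4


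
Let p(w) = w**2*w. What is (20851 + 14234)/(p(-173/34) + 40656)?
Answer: 1378980840/1592765707 ≈ 0.86578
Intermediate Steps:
p(w) = w**3
(20851 + 14234)/(p(-173/34) + 40656) = (20851 + 14234)/((-173/34)**3 + 40656) = 35085/((-173*1/34)**3 + 40656) = 35085/((-173/34)**3 + 40656) = 35085/(-5177717/39304 + 40656) = 35085/(1592765707/39304) = 35085*(39304/1592765707) = 1378980840/1592765707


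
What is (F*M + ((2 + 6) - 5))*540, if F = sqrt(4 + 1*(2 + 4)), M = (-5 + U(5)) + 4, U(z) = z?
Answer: 1620 + 2160*sqrt(10) ≈ 8450.5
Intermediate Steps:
M = 4 (M = (-5 + 5) + 4 = 0 + 4 = 4)
F = sqrt(10) (F = sqrt(4 + 1*6) = sqrt(4 + 6) = sqrt(10) ≈ 3.1623)
(F*M + ((2 + 6) - 5))*540 = (sqrt(10)*4 + ((2 + 6) - 5))*540 = (4*sqrt(10) + (8 - 5))*540 = (4*sqrt(10) + 3)*540 = (3 + 4*sqrt(10))*540 = 1620 + 2160*sqrt(10)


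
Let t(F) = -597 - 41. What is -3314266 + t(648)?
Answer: -3314904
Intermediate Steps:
t(F) = -638
-3314266 + t(648) = -3314266 - 638 = -3314904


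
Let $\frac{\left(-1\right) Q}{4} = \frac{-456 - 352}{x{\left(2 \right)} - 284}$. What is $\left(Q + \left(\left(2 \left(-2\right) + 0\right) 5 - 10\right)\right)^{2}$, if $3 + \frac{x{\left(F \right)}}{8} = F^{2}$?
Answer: $\frac{8282884}{4761} \approx 1739.7$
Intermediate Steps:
$x{\left(F \right)} = -24 + 8 F^{2}$
$Q = - \frac{808}{69}$ ($Q = - 4 \frac{-456 - 352}{\left(-24 + 8 \cdot 2^{2}\right) - 284} = - 4 \left(- \frac{808}{\left(-24 + 8 \cdot 4\right) - 284}\right) = - 4 \left(- \frac{808}{\left(-24 + 32\right) - 284}\right) = - 4 \left(- \frac{808}{8 - 284}\right) = - 4 \left(- \frac{808}{-276}\right) = - 4 \left(\left(-808\right) \left(- \frac{1}{276}\right)\right) = \left(-4\right) \frac{202}{69} = - \frac{808}{69} \approx -11.71$)
$\left(Q + \left(\left(2 \left(-2\right) + 0\right) 5 - 10\right)\right)^{2} = \left(- \frac{808}{69} + \left(\left(2 \left(-2\right) + 0\right) 5 - 10\right)\right)^{2} = \left(- \frac{808}{69} + \left(\left(-4 + 0\right) 5 - 10\right)\right)^{2} = \left(- \frac{808}{69} - 30\right)^{2} = \left(- \frac{2878}{69}\right)^{2} = \frac{8282884}{4761}$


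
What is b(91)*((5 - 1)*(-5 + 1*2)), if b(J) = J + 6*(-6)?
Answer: -660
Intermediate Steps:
b(J) = -36 + J (b(J) = J - 36 = -36 + J)
b(91)*((5 - 1)*(-5 + 1*2)) = (-36 + 91)*((5 - 1)*(-5 + 1*2)) = 55*(4*(-5 + 2)) = 55*(4*(-3)) = 55*(-12) = -660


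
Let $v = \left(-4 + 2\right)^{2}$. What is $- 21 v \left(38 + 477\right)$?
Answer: $-43260$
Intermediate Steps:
$v = 4$ ($v = \left(-2\right)^{2} = 4$)
$- 21 v \left(38 + 477\right) = \left(-21\right) 4 \left(38 + 477\right) = \left(-84\right) 515 = -43260$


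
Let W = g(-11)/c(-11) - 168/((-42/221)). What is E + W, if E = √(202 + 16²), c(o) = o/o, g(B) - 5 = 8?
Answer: 897 + √458 ≈ 918.40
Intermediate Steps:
g(B) = 13 (g(B) = 5 + 8 = 13)
c(o) = 1
E = √458 (E = √(202 + 256) = √458 ≈ 21.401)
W = 897 (W = 13/1 - 168/((-42/221)) = 13*1 - 168/((-42*1/221)) = 13 - 168/(-42/221) = 13 - 168*(-221/42) = 13 + 884 = 897)
E + W = √458 + 897 = 897 + √458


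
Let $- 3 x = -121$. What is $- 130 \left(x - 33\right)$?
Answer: $- \frac{2860}{3} \approx -953.33$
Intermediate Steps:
$x = \frac{121}{3}$ ($x = \left(- \frac{1}{3}\right) \left(-121\right) = \frac{121}{3} \approx 40.333$)
$- 130 \left(x - 33\right) = - 130 \left(\frac{121}{3} - 33\right) = \left(-130\right) \frac{22}{3} = - \frac{2860}{3}$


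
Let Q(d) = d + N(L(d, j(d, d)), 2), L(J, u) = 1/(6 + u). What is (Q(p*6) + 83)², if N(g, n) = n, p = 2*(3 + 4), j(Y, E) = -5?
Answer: 28561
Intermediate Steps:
p = 14 (p = 2*7 = 14)
Q(d) = 2 + d (Q(d) = d + 2 = 2 + d)
(Q(p*6) + 83)² = ((2 + 14*6) + 83)² = ((2 + 84) + 83)² = (86 + 83)² = 169² = 28561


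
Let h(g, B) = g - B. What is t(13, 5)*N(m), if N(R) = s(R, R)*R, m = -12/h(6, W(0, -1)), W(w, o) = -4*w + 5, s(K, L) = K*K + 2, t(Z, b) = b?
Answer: -8760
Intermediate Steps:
s(K, L) = 2 + K² (s(K, L) = K² + 2 = 2 + K²)
W(w, o) = 5 - 4*w
m = -12 (m = -12/(6 - (5 - 4*0)) = -12/(6 - (5 + 0)) = -12/(6 - 1*5) = -12/(6 - 5) = -12/1 = -12*1 = -12)
N(R) = R*(2 + R²) (N(R) = (2 + R²)*R = R*(2 + R²))
t(13, 5)*N(m) = 5*(-12*(2 + (-12)²)) = 5*(-12*(2 + 144)) = 5*(-12*146) = 5*(-1752) = -8760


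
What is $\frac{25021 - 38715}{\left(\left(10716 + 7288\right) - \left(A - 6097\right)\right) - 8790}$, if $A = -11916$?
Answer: $- \frac{13694}{27227} \approx -0.50296$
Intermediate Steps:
$\frac{25021 - 38715}{\left(\left(10716 + 7288\right) - \left(A - 6097\right)\right) - 8790} = \frac{25021 - 38715}{\left(\left(10716 + 7288\right) - \left(-11916 - 6097\right)\right) - 8790} = - \frac{13694}{\left(18004 - \left(-11916 - 6097\right)\right) - 8790} = - \frac{13694}{\left(18004 - -18013\right) - 8790} = - \frac{13694}{\left(18004 + 18013\right) - 8790} = - \frac{13694}{36017 - 8790} = - \frac{13694}{27227}$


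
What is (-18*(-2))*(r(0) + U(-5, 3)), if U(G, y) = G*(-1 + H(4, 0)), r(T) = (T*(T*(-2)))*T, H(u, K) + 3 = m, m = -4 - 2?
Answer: 1800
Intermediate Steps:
m = -6
H(u, K) = -9 (H(u, K) = -3 - 6 = -9)
r(T) = -2*T³ (r(T) = (T*(-2*T))*T = (-2*T²)*T = -2*T³)
U(G, y) = -10*G (U(G, y) = G*(-1 - 9) = G*(-10) = -10*G)
(-18*(-2))*(r(0) + U(-5, 3)) = (-18*(-2))*(-2*0³ - 10*(-5)) = 36*(-2*0 + 50) = 36*(0 + 50) = 36*50 = 1800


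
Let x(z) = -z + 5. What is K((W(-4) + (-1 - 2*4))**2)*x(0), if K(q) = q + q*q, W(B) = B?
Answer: 143650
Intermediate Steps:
x(z) = 5 - z
K(q) = q + q**2
K((W(-4) + (-1 - 2*4))**2)*x(0) = ((-4 + (-1 - 2*4))**2*(1 + (-4 + (-1 - 2*4))**2))*(5 - 1*0) = ((-4 + (-1 - 8))**2*(1 + (-4 + (-1 - 8))**2))*(5 + 0) = ((-4 - 9)**2*(1 + (-4 - 9)**2))*5 = ((-13)**2*(1 + (-13)**2))*5 = (169*(1 + 169))*5 = (169*170)*5 = 28730*5 = 143650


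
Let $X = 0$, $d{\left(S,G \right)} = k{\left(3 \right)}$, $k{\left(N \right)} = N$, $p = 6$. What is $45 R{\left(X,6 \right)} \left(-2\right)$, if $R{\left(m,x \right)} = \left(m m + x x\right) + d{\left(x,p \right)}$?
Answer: $-3510$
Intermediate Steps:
$d{\left(S,G \right)} = 3$
$R{\left(m,x \right)} = 3 + m^{2} + x^{2}$ ($R{\left(m,x \right)} = \left(m m + x x\right) + 3 = \left(m^{2} + x^{2}\right) + 3 = 3 + m^{2} + x^{2}$)
$45 R{\left(X,6 \right)} \left(-2\right) = 45 \left(3 + 0^{2} + 6^{2}\right) \left(-2\right) = 45 \left(3 + 0 + 36\right) \left(-2\right) = 45 \cdot 39 \left(-2\right) = 1755 \left(-2\right) = -3510$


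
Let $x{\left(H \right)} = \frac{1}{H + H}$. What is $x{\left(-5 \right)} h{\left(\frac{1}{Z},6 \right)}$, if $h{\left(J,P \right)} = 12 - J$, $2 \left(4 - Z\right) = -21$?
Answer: $- \frac{173}{145} \approx -1.1931$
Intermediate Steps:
$Z = \frac{29}{2}$ ($Z = 4 - - \frac{21}{2} = 4 + \frac{21}{2} = \frac{29}{2} \approx 14.5$)
$x{\left(H \right)} = \frac{1}{2 H}$
$x{\left(-5 \right)} h{\left(\frac{1}{Z},6 \right)} = \frac{1}{2 \left(-5\right)} \left(12 - \frac{1}{\frac{29}{2}}\right) = \frac{1}{2} \left(- \frac{1}{5}\right) \left(12 - \frac{2}{29}\right) = - \frac{12 - \frac{2}{29}}{10} = \left(- \frac{1}{10}\right) \frac{346}{29} = - \frac{173}{145}$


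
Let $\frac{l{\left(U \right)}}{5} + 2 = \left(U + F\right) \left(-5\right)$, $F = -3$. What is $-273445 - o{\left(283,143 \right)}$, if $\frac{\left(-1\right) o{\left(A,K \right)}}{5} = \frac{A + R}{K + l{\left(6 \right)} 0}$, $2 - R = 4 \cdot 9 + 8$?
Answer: $- \frac{39101430}{143} \approx -2.7344 \cdot 10^{5}$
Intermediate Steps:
$l{\left(U \right)} = 65 - 25 U$ ($l{\left(U \right)} = -10 + 5 \left(U - 3\right) \left(-5\right) = -10 + 5 \left(-3 + U\right) \left(-5\right) = -10 + 5 \left(15 - 5 U\right) = -10 - \left(-75 + 25 U\right) = 65 - 25 U$)
$R = -42$ ($R = 2 - \left(4 \cdot 9 + 8\right) = 2 - \left(36 + 8\right) = 2 - 44 = -42$)
$o{\left(A,K \right)} = - \frac{5 \left(-42 + A\right)}{K}$ ($o{\left(A,K \right)} = - 5 \frac{A - 42}{K + \left(65 - 150\right) 0} = - 5 \frac{-42 + A}{K + \left(65 - 150\right) 0} = - 5 \frac{-42 + A}{K - 0} = - 5 \frac{-42 + A}{K + 0} = - 5 \frac{-42 + A}{K} = - \frac{5 \left(-42 + A\right)}{K}$)
$-273445 - o{\left(283,143 \right)} = -273445 - \frac{5 \left(42 - 283\right)}{143} = -273445 - 5 \cdot \frac{1}{143} \left(42 - 283\right) = -273445 - 5 \cdot \frac{1}{143} \left(-241\right) = -273445 - - \frac{1205}{143} = -273445 + \frac{1205}{143} = - \frac{39101430}{143}$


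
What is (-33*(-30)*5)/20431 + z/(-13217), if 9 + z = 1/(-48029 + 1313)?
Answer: 3064944703195/12615026395332 ≈ 0.24296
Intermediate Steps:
z = -420445/46716 (z = -9 + 1/(-48029 + 1313) = -9 + 1/(-46716) = -9 - 1/46716 = -420445/46716 ≈ -9.0000)
(-33*(-30)*5)/20431 + z/(-13217) = (-33*(-30)*5)/20431 - 420445/46716/(-13217) = (990*5)*(1/20431) - 420445/46716*(-1/13217) = 4950*(1/20431) + 420445/617445372 = 4950/20431 + 420445/617445372 = 3064944703195/12615026395332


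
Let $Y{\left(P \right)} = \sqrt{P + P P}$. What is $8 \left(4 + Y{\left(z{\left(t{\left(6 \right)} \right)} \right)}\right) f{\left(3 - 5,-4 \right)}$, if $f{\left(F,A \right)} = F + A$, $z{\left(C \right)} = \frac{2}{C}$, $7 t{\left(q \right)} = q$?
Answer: $-192 - 16 \sqrt{70} \approx -325.87$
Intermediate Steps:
$t{\left(q \right)} = \frac{q}{7}$
$Y{\left(P \right)} = \sqrt{P + P^{2}}$
$f{\left(F,A \right)} = A + F$
$8 \left(4 + Y{\left(z{\left(t{\left(6 \right)} \right)} \right)}\right) f{\left(3 - 5,-4 \right)} = 8 \left(4 + \sqrt{\frac{2}{\frac{1}{7} \cdot 6} \left(1 + \frac{2}{\frac{1}{7} \cdot 6}\right)}\right) \left(-4 + \left(3 - 5\right)\right) = 8 \left(4 + \sqrt{\frac{2}{\frac{6}{7}} \left(1 + \frac{2}{\frac{6}{7}}\right)}\right) \left(-4 - 2\right) = 8 \left(4 + \sqrt{2 \cdot \frac{7}{6} \left(1 + 2 \cdot \frac{7}{6}\right)}\right) \left(-6\right) = 8 \left(4 + \sqrt{\frac{7 \left(1 + \frac{7}{3}\right)}{3}}\right) \left(-6\right) = 8 \left(4 + \sqrt{\frac{7}{3} \cdot \frac{10}{3}}\right) \left(-6\right) = 8 \left(4 + \sqrt{\frac{70}{9}}\right) \left(-6\right) = 8 \left(4 + \frac{\sqrt{70}}{3}\right) \left(-6\right) = 8 \left(-24 - 2 \sqrt{70}\right) = -192 - 16 \sqrt{70}$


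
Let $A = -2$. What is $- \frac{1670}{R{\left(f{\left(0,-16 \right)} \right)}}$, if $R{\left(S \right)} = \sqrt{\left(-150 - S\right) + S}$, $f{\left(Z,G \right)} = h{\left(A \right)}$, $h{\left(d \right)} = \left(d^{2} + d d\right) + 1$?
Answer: $\frac{167 i \sqrt{6}}{3} \approx 136.35 i$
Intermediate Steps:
$h{\left(d \right)} = 1 + 2 d^{2}$ ($h{\left(d \right)} = \left(d^{2} + d^{2}\right) + 1 = 2 d^{2} + 1 = 1 + 2 d^{2}$)
$f{\left(Z,G \right)} = 9$ ($f{\left(Z,G \right)} = 1 + 2 \left(-2\right)^{2} = 1 + 2 \cdot 4 = 1 + 8 = 9$)
$R{\left(S \right)} = 5 i \sqrt{6}$ ($R{\left(S \right)} = \sqrt{-150} = 5 i \sqrt{6}$)
$- \frac{1670}{R{\left(f{\left(0,-16 \right)} \right)}} = - \frac{1670}{5 i \sqrt{6}} = - 1670 \left(- \frac{i \sqrt{6}}{30}\right) = \frac{167 i \sqrt{6}}{3}$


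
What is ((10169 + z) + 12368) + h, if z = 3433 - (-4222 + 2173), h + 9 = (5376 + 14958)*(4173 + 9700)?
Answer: 282121592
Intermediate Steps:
h = 282093573 (h = -9 + (5376 + 14958)*(4173 + 9700) = -9 + 20334*13873 = -9 + 282093582 = 282093573)
z = 5482 (z = 3433 - 1*(-2049) = 3433 + 2049 = 5482)
((10169 + z) + 12368) + h = ((10169 + 5482) + 12368) + 282093573 = (15651 + 12368) + 282093573 = 28019 + 282093573 = 282121592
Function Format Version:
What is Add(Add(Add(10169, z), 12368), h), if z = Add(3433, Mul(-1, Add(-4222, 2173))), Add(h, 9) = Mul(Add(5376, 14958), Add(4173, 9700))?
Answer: 282121592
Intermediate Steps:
h = 282093573 (h = Add(-9, Mul(Add(5376, 14958), Add(4173, 9700))) = Add(-9, Mul(20334, 13873)) = Add(-9, 282093582) = 282093573)
z = 5482 (z = Add(3433, Mul(-1, -2049)) = Add(3433, 2049) = 5482)
Add(Add(Add(10169, z), 12368), h) = Add(Add(Add(10169, 5482), 12368), 282093573) = Add(Add(15651, 12368), 282093573) = Add(28019, 282093573) = 282121592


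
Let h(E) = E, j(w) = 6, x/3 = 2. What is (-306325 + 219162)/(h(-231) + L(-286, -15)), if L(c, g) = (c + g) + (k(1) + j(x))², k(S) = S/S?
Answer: 87163/483 ≈ 180.46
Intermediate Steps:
k(S) = 1
x = 6 (x = 3*2 = 6)
L(c, g) = 49 + c + g (L(c, g) = (c + g) + (1 + 6)² = (c + g) + 7² = (c + g) + 49 = 49 + c + g)
(-306325 + 219162)/(h(-231) + L(-286, -15)) = (-306325 + 219162)/(-231 + (49 - 286 - 15)) = -87163/(-231 - 252) = -87163/(-483) = -87163*(-1/483) = 87163/483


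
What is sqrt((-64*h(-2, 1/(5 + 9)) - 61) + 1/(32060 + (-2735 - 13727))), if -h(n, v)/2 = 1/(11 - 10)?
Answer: sqrt(16300955066)/15598 ≈ 8.1854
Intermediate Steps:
h(n, v) = -2 (h(n, v) = -2/(11 - 10) = -2/1 = -2*1 = -2)
sqrt((-64*h(-2, 1/(5 + 9)) - 61) + 1/(32060 + (-2735 - 13727))) = sqrt((-64*(-2) - 61) + 1/(32060 + (-2735 - 13727))) = sqrt((128 - 61) + 1/(32060 - 16462)) = sqrt(67 + 1/15598) = sqrt(1045067/15598) = sqrt(16300955066)/15598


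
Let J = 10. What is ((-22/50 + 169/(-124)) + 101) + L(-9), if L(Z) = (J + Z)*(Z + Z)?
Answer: 251711/3100 ≈ 81.197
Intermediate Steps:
L(Z) = 2*Z*(10 + Z) (L(Z) = (10 + Z)*(Z + Z) = (10 + Z)*(2*Z) = 2*Z*(10 + Z))
((-22/50 + 169/(-124)) + 101) + L(-9) = ((-22/50 + 169/(-124)) + 101) + 2*(-9)*(10 - 9) = ((-22*1/50 + 169*(-1/124)) + 101) + 2*(-9)*1 = ((-11/25 - 169/124) + 101) - 18 = (-5589/3100 + 101) - 18 = 307511/3100 - 18 = 251711/3100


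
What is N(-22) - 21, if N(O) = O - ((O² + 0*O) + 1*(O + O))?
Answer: -483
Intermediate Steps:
N(O) = -O - O² (N(O) = O - ((O² + 0) + 1*(2*O)) = O - (O² + 2*O) = O + (-O² - 2*O) = -O - O²)
N(-22) - 21 = -1*(-22)*(1 - 22) - 21 = -1*(-22)*(-21) - 21 = -462 - 21 = -483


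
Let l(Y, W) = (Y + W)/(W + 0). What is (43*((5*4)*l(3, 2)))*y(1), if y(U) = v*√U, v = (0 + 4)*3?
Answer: 25800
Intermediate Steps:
v = 12 (v = 4*3 = 12)
l(Y, W) = (W + Y)/W
y(U) = 12*√U
(43*((5*4)*l(3, 2)))*y(1) = (43*((5*4)*((2 + 3)/2)))*(12*√1) = (43*(20*((½)*5)))*(12*1) = (43*(20*(5/2)))*12 = (43*50)*12 = 2150*12 = 25800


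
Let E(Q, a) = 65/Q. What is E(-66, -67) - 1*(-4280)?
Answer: 282415/66 ≈ 4279.0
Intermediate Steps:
E(-66, -67) - 1*(-4280) = 65/(-66) - 1*(-4280) = 65*(-1/66) + 4280 = -65/66 + 4280 = 282415/66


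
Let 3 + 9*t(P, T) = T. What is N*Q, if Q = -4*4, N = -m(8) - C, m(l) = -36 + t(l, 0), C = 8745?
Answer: 418016/3 ≈ 1.3934e+5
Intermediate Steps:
t(P, T) = -⅓ + T/9
m(l) = -109/3 (m(l) = -36 + (-⅓ + (⅑)*0) = -36 + (-⅓ + 0) = -36 - ⅓ = -109/3)
N = -26126/3 (N = -1*(-109/3) - 1*8745 = 109/3 - 8745 = -26126/3 ≈ -8708.7)
Q = -16
N*Q = -26126/3*(-16) = 418016/3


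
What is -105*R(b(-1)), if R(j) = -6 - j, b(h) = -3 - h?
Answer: 420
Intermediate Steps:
-105*R(b(-1)) = -105*(-6 - (-3 - 1*(-1))) = -105*(-6 - (-3 + 1)) = -105*(-6 - 1*(-2)) = -105*(-6 + 2) = -105*(-4) = 420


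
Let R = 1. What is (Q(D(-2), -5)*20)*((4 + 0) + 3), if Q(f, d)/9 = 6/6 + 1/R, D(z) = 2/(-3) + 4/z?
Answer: 2520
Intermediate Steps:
D(z) = -⅔ + 4/z (D(z) = 2*(-⅓) + 4/z = -⅔ + 4/z)
Q(f, d) = 18 (Q(f, d) = 9*(6/6 + 1/1) = 9*(6*(⅙) + 1*1) = 9*(1 + 1) = 9*2 = 18)
(Q(D(-2), -5)*20)*((4 + 0) + 3) = (18*20)*((4 + 0) + 3) = 360*(4 + 3) = 360*7 = 2520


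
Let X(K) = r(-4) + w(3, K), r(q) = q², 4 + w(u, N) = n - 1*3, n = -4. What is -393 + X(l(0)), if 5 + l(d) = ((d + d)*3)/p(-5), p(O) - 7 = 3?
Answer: -388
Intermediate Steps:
p(O) = 10 (p(O) = 7 + 3 = 10)
w(u, N) = -11 (w(u, N) = -4 + (-4 - 1*3) = -4 + (-4 - 3) = -4 - 7 = -11)
l(d) = -5 + 3*d/5 (l(d) = -5 + ((d + d)*3)/10 = -5 + ((2*d)*3)*(⅒) = -5 + (6*d)*(⅒) = -5 + 3*d/5)
X(K) = 5 (X(K) = (-4)² - 11 = 16 - 11 = 5)
-393 + X(l(0)) = -393 + 5 = -388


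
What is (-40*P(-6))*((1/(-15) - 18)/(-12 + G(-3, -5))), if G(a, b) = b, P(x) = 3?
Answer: -2168/17 ≈ -127.53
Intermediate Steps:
(-40*P(-6))*((1/(-15) - 18)/(-12 + G(-3, -5))) = (-40*3)*((1/(-15) - 18)/(-12 - 5)) = -120*(1*(-1/15) - 18)/(-17) = -120*(-1/15 - 18)*(-1)/17 = -(-2168)*(-1)/17 = -120*271/255 = -2168/17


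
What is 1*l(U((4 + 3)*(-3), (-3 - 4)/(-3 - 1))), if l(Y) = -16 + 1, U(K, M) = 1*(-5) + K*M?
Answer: -15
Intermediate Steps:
U(K, M) = -5 + K*M
l(Y) = -15
1*l(U((4 + 3)*(-3), (-3 - 4)/(-3 - 1))) = 1*(-15) = -15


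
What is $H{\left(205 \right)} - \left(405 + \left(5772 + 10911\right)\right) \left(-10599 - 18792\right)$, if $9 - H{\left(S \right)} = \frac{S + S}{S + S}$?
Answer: $502233416$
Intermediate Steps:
$H{\left(S \right)} = 8$ ($H{\left(S \right)} = 9 - \frac{S + S}{S + S} = 9 - \frac{2 S}{2 S} = 9 - 2 S \frac{1}{2 S} = 9 - 1 = 8$)
$H{\left(205 \right)} - \left(405 + \left(5772 + 10911\right)\right) \left(-10599 - 18792\right) = 8 - \left(405 + \left(5772 + 10911\right)\right) \left(-10599 - 18792\right) = 8 - \left(405 + 16683\right) \left(-29391\right) = 8 - 17088 \left(-29391\right) = 8 - -502233408 = 8 + 502233408 = 502233416$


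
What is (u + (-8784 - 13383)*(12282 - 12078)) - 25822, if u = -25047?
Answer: -4572937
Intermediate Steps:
(u + (-8784 - 13383)*(12282 - 12078)) - 25822 = (-25047 + (-8784 - 13383)*(12282 - 12078)) - 25822 = (-25047 - 22167*204) - 25822 = (-25047 - 4522068) - 25822 = -4547115 - 25822 = -4572937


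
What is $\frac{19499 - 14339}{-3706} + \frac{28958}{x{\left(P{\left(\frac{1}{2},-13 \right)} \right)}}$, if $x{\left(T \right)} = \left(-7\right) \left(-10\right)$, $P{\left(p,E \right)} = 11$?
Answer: $\frac{26739287}{64855} \approx 412.29$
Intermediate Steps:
$x{\left(T \right)} = 70$
$\frac{19499 - 14339}{-3706} + \frac{28958}{x{\left(P{\left(\frac{1}{2},-13 \right)} \right)}} = \frac{19499 - 14339}{-3706} + \frac{28958}{70} = 5160 \left(- \frac{1}{3706}\right) + 28958 \cdot \frac{1}{70} = - \frac{2580}{1853} + \frac{14479}{35} = \frac{26739287}{64855}$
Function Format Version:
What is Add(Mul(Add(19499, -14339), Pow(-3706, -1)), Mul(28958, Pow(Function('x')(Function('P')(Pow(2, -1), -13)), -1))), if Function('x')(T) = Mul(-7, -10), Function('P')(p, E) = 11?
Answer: Rational(26739287, 64855) ≈ 412.29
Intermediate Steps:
Function('x')(T) = 70
Add(Mul(Add(19499, -14339), Pow(-3706, -1)), Mul(28958, Pow(Function('x')(Function('P')(Pow(2, -1), -13)), -1))) = Add(Mul(Add(19499, -14339), Pow(-3706, -1)), Mul(28958, Pow(70, -1))) = Add(Mul(5160, Rational(-1, 3706)), Mul(28958, Rational(1, 70))) = Add(Rational(-2580, 1853), Rational(14479, 35)) = Rational(26739287, 64855)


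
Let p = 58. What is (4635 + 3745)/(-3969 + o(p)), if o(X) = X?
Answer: -8380/3911 ≈ -2.1427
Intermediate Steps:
(4635 + 3745)/(-3969 + o(p)) = (4635 + 3745)/(-3969 + 58) = 8380/(-3911) = 8380*(-1/3911) = -8380/3911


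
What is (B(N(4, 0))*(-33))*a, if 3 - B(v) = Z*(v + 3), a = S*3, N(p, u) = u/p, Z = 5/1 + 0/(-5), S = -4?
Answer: -4752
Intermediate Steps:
Z = 5 (Z = 5*1 + 0*(-⅕) = 5 + 0 = 5)
a = -12 (a = -4*3 = -12)
B(v) = -12 - 5*v (B(v) = 3 - 5*(v + 3) = 3 - 5*(3 + v) = 3 - (15 + 5*v) = 3 + (-15 - 5*v) = -12 - 5*v)
(B(N(4, 0))*(-33))*a = ((-12 - 0/4)*(-33))*(-12) = ((-12 - 5*0)*(-33))*(-12) = ((-12 + 0)*(-33))*(-12) = -12*(-33)*(-12) = 396*(-12) = -4752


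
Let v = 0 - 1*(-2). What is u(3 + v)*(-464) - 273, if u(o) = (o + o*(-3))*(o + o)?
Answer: 46127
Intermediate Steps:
v = 2 (v = 0 + 2 = 2)
u(o) = -4*o² (u(o) = (o - 3*o)*(2*o) = (-2*o)*(2*o) = -4*o²)
u(3 + v)*(-464) - 273 = -4*(3 + 2)²*(-464) - 273 = -4*5²*(-464) - 273 = -4*25*(-464) - 273 = -100*(-464) - 273 = 46400 - 273 = 46127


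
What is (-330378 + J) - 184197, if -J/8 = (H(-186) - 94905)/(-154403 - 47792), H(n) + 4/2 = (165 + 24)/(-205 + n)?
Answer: -40681693291483/79058245 ≈ -5.1458e+5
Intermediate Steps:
H(n) = -2 + 189/(-205 + n) (H(n) = -2 + (165 + 24)/(-205 + n) = -2 + 189/(-205 + n))
J = -296870608/79058245 (J = -8*((599 - 2*(-186))/(-205 - 186) - 94905)/(-154403 - 47792) = -8*((599 + 372)/(-391) - 94905)/(-202195) = -8*(-1/391*971 - 94905)*(-1)/202195 = -8*(-971/391 - 94905)*(-1)/202195 = -(-296870608)*(-1)/(391*202195) = -8*37108826/79058245 = -296870608/79058245 ≈ -3.7551)
(-330378 + J) - 184197 = (-330378 - 296870608/79058245) - 184197 = -26119401737218/79058245 - 184197 = -40681693291483/79058245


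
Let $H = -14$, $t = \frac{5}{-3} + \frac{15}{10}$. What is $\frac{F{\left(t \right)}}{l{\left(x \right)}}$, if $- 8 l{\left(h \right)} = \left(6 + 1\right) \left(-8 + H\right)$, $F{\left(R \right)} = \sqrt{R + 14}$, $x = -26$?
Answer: $\frac{2 \sqrt{498}}{231} \approx 0.19321$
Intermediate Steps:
$t = - \frac{1}{6}$ ($t = 5 \left(- \frac{1}{3}\right) + 15 \cdot \frac{1}{10} = - \frac{5}{3} + \frac{3}{2} = - \frac{1}{6} \approx -0.16667$)
$F{\left(R \right)} = \sqrt{14 + R}$
$l{\left(h \right)} = \frac{77}{4}$ ($l{\left(h \right)} = - \frac{\left(6 + 1\right) \left(-8 - 14\right)}{8} = - \frac{7 \left(-22\right)}{8} = \left(- \frac{1}{8}\right) \left(-154\right) = \frac{77}{4}$)
$\frac{F{\left(t \right)}}{l{\left(x \right)}} = \frac{\sqrt{14 - \frac{1}{6}}}{\frac{77}{4}} = \sqrt{\frac{83}{6}} \cdot \frac{4}{77} = \frac{\sqrt{498}}{6} \cdot \frac{4}{77} = \frac{2 \sqrt{498}}{231}$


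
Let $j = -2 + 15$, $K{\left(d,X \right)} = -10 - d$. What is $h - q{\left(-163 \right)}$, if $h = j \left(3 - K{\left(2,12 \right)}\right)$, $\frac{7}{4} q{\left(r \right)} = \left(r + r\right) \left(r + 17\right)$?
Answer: $- \frac{189019}{7} \approx -27003.0$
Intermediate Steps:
$q{\left(r \right)} = \frac{8 r \left(17 + r\right)}{7}$ ($q{\left(r \right)} = \frac{4 \left(r + r\right) \left(r + 17\right)}{7} = \frac{4 \cdot 2 r \left(17 + r\right)}{7} = \frac{8 r \left(17 + r\right)}{7}$)
$j = 13$
$h = 195$ ($h = 13 \left(3 - \left(-10 - 2\right)\right) = 13 \left(3 - -12\right) = 13 \left(3 + 12\right) = 13 \cdot 15 = 195$)
$h - q{\left(-163 \right)} = 195 - \frac{8}{7} \left(-163\right) \left(17 - 163\right) = 195 - \frac{8}{7} \left(-163\right) \left(-146\right) = 195 - \frac{190384}{7} = - \frac{189019}{7}$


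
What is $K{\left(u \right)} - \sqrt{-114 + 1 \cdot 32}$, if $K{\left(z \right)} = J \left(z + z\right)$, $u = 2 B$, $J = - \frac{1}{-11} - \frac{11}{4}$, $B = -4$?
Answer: $\frac{468}{11} - i \sqrt{82} \approx 42.545 - 9.0554 i$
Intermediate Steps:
$J = - \frac{117}{44}$ ($J = \left(-1\right) \left(- \frac{1}{11}\right) - \frac{11}{4} = \frac{1}{11} - \frac{11}{4} = - \frac{117}{44} \approx -2.6591$)
$u = -8$ ($u = 2 \left(-4\right) = -8$)
$K{\left(z \right)} = - \frac{117 z}{22}$ ($K{\left(z \right)} = - \frac{117 \left(z + z\right)}{44} = - \frac{117 \cdot 2 z}{44} = - \frac{117 z}{22}$)
$K{\left(u \right)} - \sqrt{-114 + 1 \cdot 32} = \left(- \frac{117}{22}\right) \left(-8\right) - \sqrt{-114 + 1 \cdot 32} = \frac{468}{11} - \sqrt{-114 + 32} = \frac{468}{11} - \sqrt{-82} = \frac{468}{11} - i \sqrt{82}$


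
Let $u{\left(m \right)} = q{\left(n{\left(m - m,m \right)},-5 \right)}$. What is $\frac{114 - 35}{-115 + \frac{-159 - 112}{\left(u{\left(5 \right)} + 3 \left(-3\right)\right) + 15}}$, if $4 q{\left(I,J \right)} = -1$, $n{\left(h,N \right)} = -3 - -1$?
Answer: $- \frac{1817}{3729} \approx -0.48726$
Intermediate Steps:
$n{\left(h,N \right)} = -2$ ($n{\left(h,N \right)} = -3 + 1 = -2$)
$q{\left(I,J \right)} = - \frac{1}{4}$ ($q{\left(I,J \right)} = \frac{1}{4} \left(-1\right) = - \frac{1}{4}$)
$u{\left(m \right)} = - \frac{1}{4}$
$\frac{114 - 35}{-115 + \frac{-159 - 112}{\left(u{\left(5 \right)} + 3 \left(-3\right)\right) + 15}} = \frac{114 - 35}{-115 + \frac{-159 - 112}{\left(- \frac{1}{4} + 3 \left(-3\right)\right) + 15}} = \frac{79}{-115 - \frac{271}{\left(- \frac{1}{4} - 9\right) + 15}} = \frac{79}{-115 - \frac{271}{- \frac{37}{4} + 15}} = \frac{79}{-115 - \frac{271}{\frac{23}{4}}} = \frac{79}{-115 - \frac{1084}{23}} = \frac{79}{- \frac{3729}{23}} = 79 \left(- \frac{23}{3729}\right) = - \frac{1817}{3729}$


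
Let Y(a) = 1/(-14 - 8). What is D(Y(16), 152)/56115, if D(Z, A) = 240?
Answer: 16/3741 ≈ 0.0042769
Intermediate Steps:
Y(a) = -1/22 (Y(a) = 1/(-22) = -1/22)
D(Y(16), 152)/56115 = 240/56115 = 240*(1/56115) = 16/3741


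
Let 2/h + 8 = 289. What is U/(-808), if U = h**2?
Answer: -1/15950122 ≈ -6.2695e-8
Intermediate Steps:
h = 2/281 (h = 2/(-8 + 289) = 2/281 ≈ 0.0071174)
U = 4/78961 (U = (2/281)**2 = 4/78961 ≈ 5.0658e-5)
U/(-808) = (4/78961)/(-808) = (4/78961)*(-1/808) = -1/15950122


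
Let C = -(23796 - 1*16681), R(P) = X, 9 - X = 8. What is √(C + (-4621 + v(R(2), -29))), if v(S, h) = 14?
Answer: I*√11722 ≈ 108.27*I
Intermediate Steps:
X = 1 (X = 9 - 1*8 = 9 - 8 = 1)
R(P) = 1
C = -7115 (C = -(23796 - 16681) = -1*7115 = -7115)
√(C + (-4621 + v(R(2), -29))) = √(-7115 + (-4621 + 14)) = √(-7115 - 4607) = √(-11722) = I*√11722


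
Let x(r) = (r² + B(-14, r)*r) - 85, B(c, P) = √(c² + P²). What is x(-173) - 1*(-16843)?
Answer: 46687 - 865*√1205 ≈ 16660.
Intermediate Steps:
B(c, P) = √(P² + c²)
x(r) = -85 + r² + r*√(196 + r²) (x(r) = (r² + √(r² + (-14)²)*r) - 85 = (r² + √(r² + 196)*r) - 85 = (r² + √(196 + r²)*r) - 85 = (r² + r*√(196 + r²)) - 85 = -85 + r² + r*√(196 + r²))
x(-173) - 1*(-16843) = (-85 + (-173)² - 173*√(196 + (-173)²)) - 1*(-16843) = (-85 + 29929 - 173*√(196 + 29929)) + 16843 = (-85 + 29929 - 865*√1205) + 16843 = (29844 - 865*√1205) + 16843 = 46687 - 865*√1205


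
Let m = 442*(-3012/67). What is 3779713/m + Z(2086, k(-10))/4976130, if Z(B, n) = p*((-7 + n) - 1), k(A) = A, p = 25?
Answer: -42005319896101/220824725784 ≈ -190.22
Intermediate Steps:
m = -1331304/67 (m = 442*(-3012*1/67) = 442*(-3012/67) = -1331304/67 ≈ -19870.)
Z(B, n) = -200 + 25*n (Z(B, n) = 25*((-7 + n) - 1) = 25*(-8 + n) = -200 + 25*n)
3779713/m + Z(2086, k(-10))/4976130 = 3779713/(-1331304/67) + (-200 + 25*(-10))/4976130 = 3779713*(-67/1331304) + (-200 - 250)*(1/4976130) = -253240771/1331304 - 450*1/4976130 = -253240771/1331304 - 15/165871 = -42005319896101/220824725784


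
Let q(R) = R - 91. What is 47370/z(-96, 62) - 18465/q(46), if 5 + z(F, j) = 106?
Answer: 266441/303 ≈ 879.34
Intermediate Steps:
q(R) = -91 + R
z(F, j) = 101 (z(F, j) = -5 + 106 = 101)
47370/z(-96, 62) - 18465/q(46) = 47370/101 - 18465/(-91 + 46) = 47370*(1/101) - 18465/(-45) = 47370/101 - 18465*(-1/45) = 47370/101 + 1231/3 = 266441/303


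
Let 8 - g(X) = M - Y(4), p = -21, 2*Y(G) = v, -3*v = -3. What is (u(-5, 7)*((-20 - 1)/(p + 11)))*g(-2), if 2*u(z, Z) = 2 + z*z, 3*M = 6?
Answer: 7371/40 ≈ 184.27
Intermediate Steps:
v = 1 (v = -⅓*(-3) = 1)
Y(G) = ½ (Y(G) = (½)*1 = ½)
M = 2 (M = (⅓)*6 = 2)
g(X) = 13/2 (g(X) = 8 - (2 - 1*½) = 8 - (2 - ½) = 8 - 1*3/2 = 8 - 3/2 = 13/2)
u(z, Z) = 1 + z²/2 (u(z, Z) = (2 + z*z)/2 = (2 + z²)/2 = 1 + z²/2)
(u(-5, 7)*((-20 - 1)/(p + 11)))*g(-2) = ((1 + (½)*(-5)²)*((-20 - 1)/(-21 + 11)))*(13/2) = ((1 + (½)*25)*(-21/(-10)))*(13/2) = ((1 + 25/2)*(-21*(-⅒)))*(13/2) = ((27/2)*(21/10))*(13/2) = (567/20)*(13/2) = 7371/40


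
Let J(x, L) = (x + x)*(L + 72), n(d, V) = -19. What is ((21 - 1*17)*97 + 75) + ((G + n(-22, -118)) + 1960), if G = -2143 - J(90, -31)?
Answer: -7119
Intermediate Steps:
J(x, L) = 2*x*(72 + L) (J(x, L) = (2*x)*(72 + L) = 2*x*(72 + L))
G = -9523 (G = -2143 - 2*90*(72 - 31) = -2143 - 2*90*41 = -2143 - 1*7380 = -2143 - 7380 = -9523)
((21 - 1*17)*97 + 75) + ((G + n(-22, -118)) + 1960) = ((21 - 1*17)*97 + 75) + ((-9523 - 19) + 1960) = ((21 - 17)*97 + 75) + (-9542 + 1960) = (4*97 + 75) - 7582 = (388 + 75) - 7582 = 463 - 7582 = -7119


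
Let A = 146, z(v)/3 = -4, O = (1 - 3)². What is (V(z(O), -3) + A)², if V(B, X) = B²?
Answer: 84100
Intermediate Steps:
O = 4 (O = (-2)² = 4)
z(v) = -12 (z(v) = 3*(-4) = -12)
(V(z(O), -3) + A)² = ((-12)² + 146)² = (144 + 146)² = 290² = 84100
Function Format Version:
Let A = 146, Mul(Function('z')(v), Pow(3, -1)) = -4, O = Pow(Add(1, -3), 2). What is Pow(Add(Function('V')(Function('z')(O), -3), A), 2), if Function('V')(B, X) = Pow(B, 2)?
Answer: 84100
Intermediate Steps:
O = 4 (O = Pow(-2, 2) = 4)
Function('z')(v) = -12 (Function('z')(v) = Mul(3, -4) = -12)
Pow(Add(Function('V')(Function('z')(O), -3), A), 2) = Pow(Add(Pow(-12, 2), 146), 2) = Pow(Add(144, 146), 2) = Pow(290, 2) = 84100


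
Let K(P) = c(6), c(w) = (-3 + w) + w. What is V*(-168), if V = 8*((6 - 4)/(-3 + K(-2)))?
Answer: -448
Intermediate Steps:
c(w) = -3 + 2*w
K(P) = 9 (K(P) = -3 + 2*6 = -3 + 12 = 9)
V = 8/3 (V = 8*((6 - 4)/(-3 + 9)) = 8*(2/6) = 8*(2*(1/6)) = 8*(1/3) = 8/3 ≈ 2.6667)
V*(-168) = (8/3)*(-168) = -448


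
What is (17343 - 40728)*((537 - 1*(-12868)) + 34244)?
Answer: -1114271865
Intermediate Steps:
(17343 - 40728)*((537 - 1*(-12868)) + 34244) = -23385*((537 + 12868) + 34244) = -23385*(13405 + 34244) = -23385*47649 = -1114271865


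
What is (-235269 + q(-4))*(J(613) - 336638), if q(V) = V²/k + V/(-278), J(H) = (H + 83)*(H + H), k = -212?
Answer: -895485684747834/7367 ≈ -1.2155e+11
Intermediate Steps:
J(H) = 2*H*(83 + H) (J(H) = (83 + H)*(2*H) = 2*H*(83 + H))
q(V) = -V²/212 - V/278 (q(V) = V²/(-212) + V/(-278) = V²*(-1/212) + V*(-1/278) = -V²/212 - V/278)
(-235269 + q(-4))*(J(613) - 336638) = (-235269 + (1/29468)*(-4)*(-106 - 139*(-4)))*(2*613*(83 + 613) - 336638) = (-235269 + (1/29468)*(-4)*(-106 + 556))*(2*613*696 - 336638) = (-235269 + (1/29468)*(-4)*450)*(853296 - 336638) = (-235269 - 450/7367)*516658 = -1733227173/7367*516658 = -895485684747834/7367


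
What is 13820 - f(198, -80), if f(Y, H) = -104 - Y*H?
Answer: -1916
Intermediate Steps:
f(Y, H) = -104 - H*Y
13820 - f(198, -80) = 13820 - (-104 - 1*(-80)*198) = 13820 - (-104 + 15840) = 13820 - 1*15736 = 13820 - 15736 = -1916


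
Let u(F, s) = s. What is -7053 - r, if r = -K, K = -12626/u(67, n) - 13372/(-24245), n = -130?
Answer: -168631864/24245 ≈ -6955.3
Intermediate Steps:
K = 2368121/24245 (K = -12626/(-130) - 13372/(-24245) = -12626*(-1/130) - 13372*(-1/24245) = 6313/65 + 13372/24245 = 2368121/24245 ≈ 97.675)
r = -2368121/24245 (r = -1*2368121/24245 = -2368121/24245 ≈ -97.675)
-7053 - r = -7053 - 1*(-2368121/24245) = -7053 + 2368121/24245 = -168631864/24245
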